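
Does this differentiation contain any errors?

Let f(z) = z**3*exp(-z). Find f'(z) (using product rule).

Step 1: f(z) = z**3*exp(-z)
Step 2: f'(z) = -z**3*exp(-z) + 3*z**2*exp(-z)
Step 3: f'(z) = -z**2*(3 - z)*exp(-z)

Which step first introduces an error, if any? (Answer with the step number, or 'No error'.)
Step 3

Step 3 is incorrect due to a sign flip.
The step shows: -z**2*(3 - z)*exp(-z)
The correct value should be: z**2*(3 - z)*exp(-z)

Explanation: The sign of the whole expression was flipped: the term z**2*(3 - z)*exp(-z) was incorrectly written as -z**2*(3 - z)*exp(-z)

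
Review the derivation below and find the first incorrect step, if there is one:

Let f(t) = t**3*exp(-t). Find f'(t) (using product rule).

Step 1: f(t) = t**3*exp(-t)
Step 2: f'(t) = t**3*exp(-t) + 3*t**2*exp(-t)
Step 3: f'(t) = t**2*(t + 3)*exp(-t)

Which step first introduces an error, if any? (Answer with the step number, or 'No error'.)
Step 2

Step 2 is incorrect due to a sign flip.
The step shows: t**3*exp(-t) + 3*t**2*exp(-t)
The correct value should be: -t**3*exp(-t) + 3*t**2*exp(-t)

Explanation: The sign of one term was flipped: the term -t**3*exp(-t) was incorrectly written as t**3*exp(-t)
The later steps are derived from this incorrect expression, so the error originates in Step 2.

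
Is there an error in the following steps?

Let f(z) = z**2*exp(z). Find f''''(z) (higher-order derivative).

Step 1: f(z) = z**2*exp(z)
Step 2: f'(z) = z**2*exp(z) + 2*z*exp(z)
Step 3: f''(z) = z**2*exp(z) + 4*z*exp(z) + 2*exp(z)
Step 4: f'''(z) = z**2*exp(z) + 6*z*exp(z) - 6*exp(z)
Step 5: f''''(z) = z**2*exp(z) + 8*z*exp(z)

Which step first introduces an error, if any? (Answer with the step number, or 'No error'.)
Step 4

Step 4 is incorrect due to a sign flip.
The step shows: z**2*exp(z) + 6*z*exp(z) - 6*exp(z)
The correct value should be: z**2*exp(z) + 6*z*exp(z) + 6*exp(z)

Explanation: The sign of one term was flipped: the term 6*exp(z) was incorrectly written as -6*exp(z)
The later steps are derived from this incorrect expression, so the error originates in Step 4.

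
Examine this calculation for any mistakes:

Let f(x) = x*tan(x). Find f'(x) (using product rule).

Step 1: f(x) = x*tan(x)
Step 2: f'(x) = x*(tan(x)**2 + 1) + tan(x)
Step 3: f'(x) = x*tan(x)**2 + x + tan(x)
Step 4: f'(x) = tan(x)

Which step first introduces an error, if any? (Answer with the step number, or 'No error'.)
Step 4

Step 4 is incorrect due to a dropped term.
The step shows: tan(x)
The correct value should be: x/cos(x)**2 + tan(x)

Explanation: A term was dropped: the term x/cos(x)**2 was incorrectly omitted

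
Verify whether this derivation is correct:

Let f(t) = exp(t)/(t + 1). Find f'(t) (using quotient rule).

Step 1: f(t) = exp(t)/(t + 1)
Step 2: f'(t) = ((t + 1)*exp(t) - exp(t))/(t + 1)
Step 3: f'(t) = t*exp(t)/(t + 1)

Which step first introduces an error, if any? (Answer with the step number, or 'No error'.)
Step 2

Step 2 is incorrect due to a wrong exponent.
The step shows: ((t + 1)*exp(t) - exp(t))/(t + 1)
The correct value should be: ((t + 1)*exp(t) - exp(t))/(t + 1)**2

Explanation: The exponent -2 on t + 1 was incorrectly written as -1: the term ((t + 1)*exp(t) - exp(t))/(t + 1)**2 was incorrectly written as ((t + 1)*exp(t) - exp(t))/(t + 1)
The later steps are derived from this incorrect expression, so the error originates in Step 2.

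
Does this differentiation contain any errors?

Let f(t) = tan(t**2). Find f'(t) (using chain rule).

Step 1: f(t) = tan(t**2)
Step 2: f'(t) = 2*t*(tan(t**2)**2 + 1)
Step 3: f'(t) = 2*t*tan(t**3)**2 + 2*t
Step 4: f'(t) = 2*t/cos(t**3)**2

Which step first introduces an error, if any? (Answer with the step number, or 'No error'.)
Step 3

Step 3 is incorrect due to a wrong exponent.
The step shows: 2*t*tan(t**3)**2 + 2*t
The correct value should be: 2*t*tan(t**2)**2 + 2*t

Explanation: The exponent 2 on t was incorrectly written as 3: the term 2*t*tan(t**2)**2 was incorrectly written as 2*t*tan(t**3)**2
The later steps are derived from this incorrect expression, so the error originates in Step 3.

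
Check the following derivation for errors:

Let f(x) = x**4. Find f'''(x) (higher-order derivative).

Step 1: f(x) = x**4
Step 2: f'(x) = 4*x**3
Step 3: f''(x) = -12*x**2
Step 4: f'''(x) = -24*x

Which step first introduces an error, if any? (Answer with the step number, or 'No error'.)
Step 3

Step 3 is incorrect due to a sign flip.
The step shows: -12*x**2
The correct value should be: 12*x**2

Explanation: The sign of the whole expression was flipped: the term 12*x**2 was incorrectly written as -12*x**2
The later steps are derived from this incorrect expression, so the error originates in Step 3.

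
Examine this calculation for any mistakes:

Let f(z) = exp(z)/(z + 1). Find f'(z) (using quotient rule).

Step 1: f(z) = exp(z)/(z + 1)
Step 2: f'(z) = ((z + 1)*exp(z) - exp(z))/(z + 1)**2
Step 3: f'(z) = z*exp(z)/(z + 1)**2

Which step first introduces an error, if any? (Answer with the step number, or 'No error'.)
No error

All steps in this derivation are correct.
The final answer f'(z) = z*exp(z)/(z + 1)**2 is valid.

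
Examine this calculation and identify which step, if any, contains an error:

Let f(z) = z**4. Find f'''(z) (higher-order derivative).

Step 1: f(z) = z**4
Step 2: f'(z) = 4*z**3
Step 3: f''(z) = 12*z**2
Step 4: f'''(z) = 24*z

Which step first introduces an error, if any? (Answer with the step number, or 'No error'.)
No error

All steps in this derivation are correct.
The final answer f'''(z) = 24*z is valid.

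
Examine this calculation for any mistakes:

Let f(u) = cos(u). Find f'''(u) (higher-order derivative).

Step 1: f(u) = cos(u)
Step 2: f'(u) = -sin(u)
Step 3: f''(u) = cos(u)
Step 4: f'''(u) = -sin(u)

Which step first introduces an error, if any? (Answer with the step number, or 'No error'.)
Step 3

Step 3 is incorrect due to a sign flip.
The step shows: cos(u)
The correct value should be: -cos(u)

Explanation: The sign of the whole expression was flipped: the term -cos(u) was incorrectly written as cos(u)
The later steps are derived from this incorrect expression, so the error originates in Step 3.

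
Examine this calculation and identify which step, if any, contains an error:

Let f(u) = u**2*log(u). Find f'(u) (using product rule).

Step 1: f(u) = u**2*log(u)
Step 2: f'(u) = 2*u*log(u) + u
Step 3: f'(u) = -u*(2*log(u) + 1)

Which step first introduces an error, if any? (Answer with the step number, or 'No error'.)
Step 3

Step 3 is incorrect due to a sign flip.
The step shows: -u*(2*log(u) + 1)
The correct value should be: u*(2*log(u) + 1)

Explanation: The sign of the whole expression was flipped: the term u*(2*log(u) + 1) was incorrectly written as -u*(2*log(u) + 1)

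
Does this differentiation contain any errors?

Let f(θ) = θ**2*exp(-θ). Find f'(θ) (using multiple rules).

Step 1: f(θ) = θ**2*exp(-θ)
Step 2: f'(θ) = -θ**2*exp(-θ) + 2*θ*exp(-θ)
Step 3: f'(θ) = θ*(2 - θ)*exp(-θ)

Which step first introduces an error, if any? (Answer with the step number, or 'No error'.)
No error

All steps in this derivation are correct.
The final answer f'(θ) = θ*(2 - θ)*exp(-θ) is valid.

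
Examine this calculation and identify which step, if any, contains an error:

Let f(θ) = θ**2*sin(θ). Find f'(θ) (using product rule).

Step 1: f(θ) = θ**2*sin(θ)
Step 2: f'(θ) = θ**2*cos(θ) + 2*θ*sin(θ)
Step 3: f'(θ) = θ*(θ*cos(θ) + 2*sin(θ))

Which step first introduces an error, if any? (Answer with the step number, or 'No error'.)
No error

All steps in this derivation are correct.
The final answer f'(θ) = θ*(θ*cos(θ) + 2*sin(θ)) is valid.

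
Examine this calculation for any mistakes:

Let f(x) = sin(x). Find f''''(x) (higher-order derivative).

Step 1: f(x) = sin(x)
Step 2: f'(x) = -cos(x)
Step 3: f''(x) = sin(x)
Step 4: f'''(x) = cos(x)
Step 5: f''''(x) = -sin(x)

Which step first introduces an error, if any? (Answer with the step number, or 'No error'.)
Step 2

Step 2 is incorrect due to a sign flip.
The step shows: -cos(x)
The correct value should be: cos(x)

Explanation: The sign of the whole expression was flipped: the term cos(x) was incorrectly written as -cos(x)
The later steps are derived from this incorrect expression, so the error originates in Step 2.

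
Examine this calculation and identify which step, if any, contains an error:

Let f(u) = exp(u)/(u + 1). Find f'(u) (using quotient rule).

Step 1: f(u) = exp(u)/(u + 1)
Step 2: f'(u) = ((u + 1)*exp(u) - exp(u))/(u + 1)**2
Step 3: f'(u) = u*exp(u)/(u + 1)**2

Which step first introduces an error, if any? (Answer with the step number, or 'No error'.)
No error

All steps in this derivation are correct.
The final answer f'(u) = u*exp(u)/(u + 1)**2 is valid.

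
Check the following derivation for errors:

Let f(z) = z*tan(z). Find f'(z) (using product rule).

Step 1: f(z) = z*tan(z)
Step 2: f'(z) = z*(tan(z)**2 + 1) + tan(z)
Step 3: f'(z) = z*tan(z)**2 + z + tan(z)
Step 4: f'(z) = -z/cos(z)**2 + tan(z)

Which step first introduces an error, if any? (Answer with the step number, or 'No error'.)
Step 4

Step 4 is incorrect due to a sign flip.
The step shows: -z/cos(z)**2 + tan(z)
The correct value should be: z/cos(z)**2 + tan(z)

Explanation: The sign of one term was flipped: the term z/cos(z)**2 was incorrectly written as -z/cos(z)**2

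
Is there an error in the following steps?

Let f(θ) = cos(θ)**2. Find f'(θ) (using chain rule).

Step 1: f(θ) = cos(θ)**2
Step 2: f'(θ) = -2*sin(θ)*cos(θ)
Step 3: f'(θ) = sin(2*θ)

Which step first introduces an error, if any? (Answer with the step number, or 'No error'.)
Step 3

Step 3 is incorrect due to a sign flip.
The step shows: sin(2*θ)
The correct value should be: -sin(2*θ)

Explanation: The sign of the whole expression was flipped: the term -sin(2*θ) was incorrectly written as sin(2*θ)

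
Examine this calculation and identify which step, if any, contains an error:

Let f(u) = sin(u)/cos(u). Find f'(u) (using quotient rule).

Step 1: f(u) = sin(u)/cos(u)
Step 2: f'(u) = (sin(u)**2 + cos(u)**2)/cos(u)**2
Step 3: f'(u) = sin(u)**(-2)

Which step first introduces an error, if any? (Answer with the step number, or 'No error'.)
Step 3

Step 3 is incorrect due to a wrong trig function.
The step shows: sin(u)**(-2)
The correct value should be: cos(u)**(-2)

Explanation: cos(u) was incorrectly written as sin(u): the term cos(u)**(-2) was incorrectly written as sin(u)**(-2)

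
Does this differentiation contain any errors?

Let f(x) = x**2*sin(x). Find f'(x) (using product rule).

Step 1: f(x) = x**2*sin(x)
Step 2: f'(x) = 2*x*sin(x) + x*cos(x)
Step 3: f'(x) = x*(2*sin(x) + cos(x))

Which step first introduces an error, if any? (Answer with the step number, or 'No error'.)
Step 2

Step 2 is incorrect due to a wrong exponent.
The step shows: 2*x*sin(x) + x*cos(x)
The correct value should be: x**2*cos(x) + 2*x*sin(x)

Explanation: The exponent 2 on x was incorrectly written as 1: the term x**2*cos(x) was incorrectly written as x*cos(x)
The later steps are derived from this incorrect expression, so the error originates in Step 2.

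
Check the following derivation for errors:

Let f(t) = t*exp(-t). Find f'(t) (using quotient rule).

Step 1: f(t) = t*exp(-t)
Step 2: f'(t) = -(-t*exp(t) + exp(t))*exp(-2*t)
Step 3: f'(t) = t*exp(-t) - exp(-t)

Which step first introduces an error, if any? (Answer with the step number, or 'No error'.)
Step 2

Step 2 is incorrect due to a sign flip.
The step shows: -(-t*exp(t) + exp(t))*exp(-2*t)
The correct value should be: (-t*exp(t) + exp(t))*exp(-2*t)

Explanation: The sign of the whole expression was flipped: the term (-t*exp(t) + exp(t))*exp(-2*t) was incorrectly written as -(-t*exp(t) + exp(t))*exp(-2*t)
The later steps are derived from this incorrect expression, so the error originates in Step 2.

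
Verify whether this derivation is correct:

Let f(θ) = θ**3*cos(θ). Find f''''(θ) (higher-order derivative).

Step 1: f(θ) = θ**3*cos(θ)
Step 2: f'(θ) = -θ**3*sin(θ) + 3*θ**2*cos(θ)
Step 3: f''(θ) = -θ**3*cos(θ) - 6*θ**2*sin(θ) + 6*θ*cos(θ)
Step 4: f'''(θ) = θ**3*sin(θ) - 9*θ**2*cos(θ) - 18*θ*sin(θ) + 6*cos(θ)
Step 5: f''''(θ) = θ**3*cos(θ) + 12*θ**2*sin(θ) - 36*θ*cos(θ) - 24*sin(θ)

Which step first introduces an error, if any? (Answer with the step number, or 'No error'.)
No error

All steps in this derivation are correct.
The final answer f''''(θ) = θ**3*cos(θ) + 12*θ**2*sin(θ) - 36*θ*cos(θ) - 24*sin(θ) is valid.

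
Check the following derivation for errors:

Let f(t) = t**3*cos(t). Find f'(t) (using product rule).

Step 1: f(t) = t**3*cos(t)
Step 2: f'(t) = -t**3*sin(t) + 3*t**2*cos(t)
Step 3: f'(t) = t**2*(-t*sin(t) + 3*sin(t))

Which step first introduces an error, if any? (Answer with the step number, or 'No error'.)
Step 3

Step 3 is incorrect due to a wrong trig function.
The step shows: t**2*(-t*sin(t) + 3*sin(t))
The correct value should be: t**2*(-t*sin(t) + 3*cos(t))

Explanation: cos(t) was incorrectly written as sin(t): the term t**2*(-t*sin(t) + 3*cos(t)) was incorrectly written as t**2*(-t*sin(t) + 3*sin(t))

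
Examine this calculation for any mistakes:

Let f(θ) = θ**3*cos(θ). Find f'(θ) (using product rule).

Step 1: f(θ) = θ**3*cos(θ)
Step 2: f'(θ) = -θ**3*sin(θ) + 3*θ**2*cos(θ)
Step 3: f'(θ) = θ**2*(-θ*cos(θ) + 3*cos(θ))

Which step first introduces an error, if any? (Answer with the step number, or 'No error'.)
Step 3

Step 3 is incorrect due to a wrong trig function.
The step shows: θ**2*(-θ*cos(θ) + 3*cos(θ))
The correct value should be: θ**2*(-θ*sin(θ) + 3*cos(θ))

Explanation: sin(θ) was incorrectly written as cos(θ): the term θ**2*(-θ*sin(θ) + 3*cos(θ)) was incorrectly written as θ**2*(-θ*cos(θ) + 3*cos(θ))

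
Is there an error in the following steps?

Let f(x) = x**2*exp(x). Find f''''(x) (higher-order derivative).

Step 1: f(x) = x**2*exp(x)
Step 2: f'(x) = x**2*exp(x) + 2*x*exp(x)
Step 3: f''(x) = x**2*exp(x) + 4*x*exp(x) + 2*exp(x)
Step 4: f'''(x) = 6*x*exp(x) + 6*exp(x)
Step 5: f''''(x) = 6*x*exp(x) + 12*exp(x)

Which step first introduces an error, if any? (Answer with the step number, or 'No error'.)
Step 4

Step 4 is incorrect due to a dropped term.
The step shows: 6*x*exp(x) + 6*exp(x)
The correct value should be: x**2*exp(x) + 6*x*exp(x) + 6*exp(x)

Explanation: A term was dropped: the term x**2*exp(x) was incorrectly omitted
The later steps are derived from this incorrect expression, so the error originates in Step 4.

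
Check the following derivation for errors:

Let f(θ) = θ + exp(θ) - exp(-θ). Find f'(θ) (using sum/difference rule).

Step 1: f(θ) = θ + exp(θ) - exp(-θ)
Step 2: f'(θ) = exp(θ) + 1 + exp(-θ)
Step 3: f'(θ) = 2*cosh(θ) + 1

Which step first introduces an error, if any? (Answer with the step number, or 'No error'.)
No error

All steps in this derivation are correct.
The final answer f'(θ) = 2*cosh(θ) + 1 is valid.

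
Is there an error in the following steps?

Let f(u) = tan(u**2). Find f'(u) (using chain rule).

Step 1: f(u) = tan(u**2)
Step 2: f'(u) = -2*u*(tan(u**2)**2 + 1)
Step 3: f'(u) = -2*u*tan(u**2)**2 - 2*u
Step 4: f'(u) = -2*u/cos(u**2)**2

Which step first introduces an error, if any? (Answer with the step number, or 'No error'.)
Step 2

Step 2 is incorrect due to a sign flip.
The step shows: -2*u*(tan(u**2)**2 + 1)
The correct value should be: 2*u*(tan(u**2)**2 + 1)

Explanation: The sign of the whole expression was flipped: the term 2*u*(tan(u**2)**2 + 1) was incorrectly written as -2*u*(tan(u**2)**2 + 1)
The later steps are derived from this incorrect expression, so the error originates in Step 2.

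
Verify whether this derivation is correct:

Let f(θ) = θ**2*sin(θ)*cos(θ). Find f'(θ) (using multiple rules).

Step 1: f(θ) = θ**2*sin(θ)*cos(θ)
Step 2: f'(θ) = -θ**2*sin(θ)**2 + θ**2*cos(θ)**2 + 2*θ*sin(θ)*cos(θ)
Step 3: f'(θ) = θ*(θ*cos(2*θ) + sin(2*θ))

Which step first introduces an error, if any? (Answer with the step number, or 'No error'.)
No error

All steps in this derivation are correct.
The final answer f'(θ) = θ*(θ*cos(2*θ) + sin(2*θ)) is valid.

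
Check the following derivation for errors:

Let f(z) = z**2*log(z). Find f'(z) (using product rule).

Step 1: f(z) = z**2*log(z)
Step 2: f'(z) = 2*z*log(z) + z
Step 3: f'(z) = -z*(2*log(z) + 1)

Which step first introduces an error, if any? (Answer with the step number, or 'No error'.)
Step 3

Step 3 is incorrect due to a sign flip.
The step shows: -z*(2*log(z) + 1)
The correct value should be: z*(2*log(z) + 1)

Explanation: The sign of the whole expression was flipped: the term z*(2*log(z) + 1) was incorrectly written as -z*(2*log(z) + 1)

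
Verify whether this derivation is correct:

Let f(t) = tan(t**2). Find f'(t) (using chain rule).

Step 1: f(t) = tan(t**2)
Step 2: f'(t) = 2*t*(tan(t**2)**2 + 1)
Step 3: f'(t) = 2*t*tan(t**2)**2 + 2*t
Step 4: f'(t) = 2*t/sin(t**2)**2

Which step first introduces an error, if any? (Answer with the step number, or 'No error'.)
Step 4

Step 4 is incorrect due to a wrong trig function.
The step shows: 2*t/sin(t**2)**2
The correct value should be: 2*t/cos(t**2)**2

Explanation: cos(t**2) was incorrectly written as sin(t**2): the term 2*t/cos(t**2)**2 was incorrectly written as 2*t/sin(t**2)**2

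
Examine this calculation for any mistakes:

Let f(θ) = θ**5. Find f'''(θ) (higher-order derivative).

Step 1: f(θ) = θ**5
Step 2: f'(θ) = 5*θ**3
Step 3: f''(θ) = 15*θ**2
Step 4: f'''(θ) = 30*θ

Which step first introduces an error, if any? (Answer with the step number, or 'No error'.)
Step 2

Step 2 is incorrect due to a wrong exponent.
The step shows: 5*θ**3
The correct value should be: 5*θ**4

Explanation: The exponent 4 on θ was incorrectly written as 3: the term 5*θ**4 was incorrectly written as 5*θ**3
The later steps are derived from this incorrect expression, so the error originates in Step 2.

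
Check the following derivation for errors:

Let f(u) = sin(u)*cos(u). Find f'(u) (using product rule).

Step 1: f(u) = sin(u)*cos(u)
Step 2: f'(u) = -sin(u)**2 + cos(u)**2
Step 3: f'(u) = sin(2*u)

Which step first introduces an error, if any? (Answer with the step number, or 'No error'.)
Step 3

Step 3 is incorrect due to a wrong trig function.
The step shows: sin(2*u)
The correct value should be: cos(2*u)

Explanation: cos(2*u) was incorrectly written as sin(2*u): the term cos(2*u) was incorrectly written as sin(2*u)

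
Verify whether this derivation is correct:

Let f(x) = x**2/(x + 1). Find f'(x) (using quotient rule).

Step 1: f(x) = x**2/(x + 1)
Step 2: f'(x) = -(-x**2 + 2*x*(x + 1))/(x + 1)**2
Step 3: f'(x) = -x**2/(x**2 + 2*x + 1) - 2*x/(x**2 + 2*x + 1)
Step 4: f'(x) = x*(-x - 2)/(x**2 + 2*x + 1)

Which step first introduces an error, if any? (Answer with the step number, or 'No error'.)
Step 2

Step 2 is incorrect due to a sign flip.
The step shows: -(-x**2 + 2*x*(x + 1))/(x + 1)**2
The correct value should be: (-x**2 + 2*x*(x + 1))/(x + 1)**2

Explanation: The sign of the whole expression was flipped: the term (-x**2 + 2*x*(x + 1))/(x + 1)**2 was incorrectly written as -(-x**2 + 2*x*(x + 1))/(x + 1)**2
The later steps are derived from this incorrect expression, so the error originates in Step 2.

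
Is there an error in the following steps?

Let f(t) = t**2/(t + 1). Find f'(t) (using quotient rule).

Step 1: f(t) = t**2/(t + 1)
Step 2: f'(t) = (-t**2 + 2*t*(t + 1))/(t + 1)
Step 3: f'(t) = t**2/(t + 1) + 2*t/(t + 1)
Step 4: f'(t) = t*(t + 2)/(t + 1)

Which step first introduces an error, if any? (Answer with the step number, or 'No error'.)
Step 2

Step 2 is incorrect due to a wrong exponent.
The step shows: (-t**2 + 2*t*(t + 1))/(t + 1)
The correct value should be: (-t**2 + 2*t*(t + 1))/(t + 1)**2

Explanation: The exponent -2 on t + 1 was incorrectly written as -1: the term (-t**2 + 2*t*(t + 1))/(t + 1)**2 was incorrectly written as (-t**2 + 2*t*(t + 1))/(t + 1)
The later steps are derived from this incorrect expression, so the error originates in Step 2.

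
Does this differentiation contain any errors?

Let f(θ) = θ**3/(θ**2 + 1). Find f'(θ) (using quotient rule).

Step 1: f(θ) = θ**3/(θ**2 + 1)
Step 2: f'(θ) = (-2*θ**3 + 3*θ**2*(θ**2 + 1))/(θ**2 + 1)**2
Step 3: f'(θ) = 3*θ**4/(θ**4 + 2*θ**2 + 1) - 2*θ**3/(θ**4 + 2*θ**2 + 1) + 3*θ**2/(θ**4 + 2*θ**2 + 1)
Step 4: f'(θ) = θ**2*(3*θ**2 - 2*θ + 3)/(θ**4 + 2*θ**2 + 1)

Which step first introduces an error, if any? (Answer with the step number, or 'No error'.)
Step 2

Step 2 is incorrect due to a wrong exponent.
The step shows: (-2*θ**3 + 3*θ**2*(θ**2 + 1))/(θ**2 + 1)**2
The correct value should be: (-2*θ**4 + 3*θ**2*(θ**2 + 1))/(θ**2 + 1)**2

Explanation: The exponent 4 on θ was incorrectly written as 3: the term (-2*θ**4 + 3*θ**2*(θ**2 + 1))/(θ**2 + 1)**2 was incorrectly written as (-2*θ**3 + 3*θ**2*(θ**2 + 1))/(θ**2 + 1)**2
The later steps are derived from this incorrect expression, so the error originates in Step 2.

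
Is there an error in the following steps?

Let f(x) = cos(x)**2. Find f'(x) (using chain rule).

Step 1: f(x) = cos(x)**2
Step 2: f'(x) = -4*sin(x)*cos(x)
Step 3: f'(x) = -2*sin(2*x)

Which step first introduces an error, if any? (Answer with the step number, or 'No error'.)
Step 2

Step 2 is incorrect due to a wrong coefficient.
The step shows: -4*sin(x)*cos(x)
The correct value should be: -2*sin(x)*cos(x)

Explanation: The coefficient -2 was incorrectly written as -4: the term -2*sin(x)*cos(x) was incorrectly written as -4*sin(x)*cos(x)
The later steps are derived from this incorrect expression, so the error originates in Step 2.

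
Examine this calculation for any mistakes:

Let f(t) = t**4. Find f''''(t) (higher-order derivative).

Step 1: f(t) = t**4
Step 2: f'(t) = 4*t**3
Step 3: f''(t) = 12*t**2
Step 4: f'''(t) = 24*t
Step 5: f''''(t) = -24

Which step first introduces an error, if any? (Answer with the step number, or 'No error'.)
Step 5

Step 5 is incorrect due to a sign flip.
The step shows: -24
The correct value should be: 24

Explanation: The sign of the whole expression was flipped: the term 24 was incorrectly written as -24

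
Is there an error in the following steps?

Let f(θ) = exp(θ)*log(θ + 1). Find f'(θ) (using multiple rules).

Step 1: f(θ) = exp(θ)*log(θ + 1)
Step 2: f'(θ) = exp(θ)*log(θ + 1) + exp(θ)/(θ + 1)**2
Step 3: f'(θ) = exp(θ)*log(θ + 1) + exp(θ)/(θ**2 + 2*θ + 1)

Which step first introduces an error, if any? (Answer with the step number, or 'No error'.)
Step 2

Step 2 is incorrect due to a wrong exponent.
The step shows: exp(θ)*log(θ + 1) + exp(θ)/(θ + 1)**2
The correct value should be: exp(θ)*log(θ + 1) + exp(θ)/(θ + 1)

Explanation: The exponent -1 on θ + 1 was incorrectly written as -2: the term exp(θ)/(θ + 1) was incorrectly written as exp(θ)/(θ + 1)**2
The later steps are derived from this incorrect expression, so the error originates in Step 2.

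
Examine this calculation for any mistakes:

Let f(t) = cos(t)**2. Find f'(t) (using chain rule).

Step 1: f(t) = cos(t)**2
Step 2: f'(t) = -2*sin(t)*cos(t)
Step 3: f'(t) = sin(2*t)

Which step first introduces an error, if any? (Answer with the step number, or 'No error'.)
Step 3

Step 3 is incorrect due to a sign flip.
The step shows: sin(2*t)
The correct value should be: -sin(2*t)

Explanation: The sign of the whole expression was flipped: the term -sin(2*t) was incorrectly written as sin(2*t)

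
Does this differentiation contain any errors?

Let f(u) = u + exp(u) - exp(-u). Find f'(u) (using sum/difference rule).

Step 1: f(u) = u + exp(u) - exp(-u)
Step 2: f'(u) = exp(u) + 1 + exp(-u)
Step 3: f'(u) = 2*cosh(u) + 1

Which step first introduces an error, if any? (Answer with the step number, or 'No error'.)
No error

All steps in this derivation are correct.
The final answer f'(u) = 2*cosh(u) + 1 is valid.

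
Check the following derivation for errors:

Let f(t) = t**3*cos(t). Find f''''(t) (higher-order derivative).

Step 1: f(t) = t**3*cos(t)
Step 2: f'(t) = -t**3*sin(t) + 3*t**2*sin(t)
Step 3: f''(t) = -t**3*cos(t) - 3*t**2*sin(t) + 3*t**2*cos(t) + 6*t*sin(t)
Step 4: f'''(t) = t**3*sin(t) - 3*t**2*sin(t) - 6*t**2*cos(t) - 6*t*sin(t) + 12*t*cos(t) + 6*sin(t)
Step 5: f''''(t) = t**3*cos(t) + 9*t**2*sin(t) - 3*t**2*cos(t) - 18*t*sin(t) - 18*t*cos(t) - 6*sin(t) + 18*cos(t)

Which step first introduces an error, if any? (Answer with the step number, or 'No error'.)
Step 2

Step 2 is incorrect due to a wrong trig function.
The step shows: -t**3*sin(t) + 3*t**2*sin(t)
The correct value should be: -t**3*sin(t) + 3*t**2*cos(t)

Explanation: cos(t) was incorrectly written as sin(t): the term 3*t**2*cos(t) was incorrectly written as 3*t**2*sin(t)
The later steps are derived from this incorrect expression, so the error originates in Step 2.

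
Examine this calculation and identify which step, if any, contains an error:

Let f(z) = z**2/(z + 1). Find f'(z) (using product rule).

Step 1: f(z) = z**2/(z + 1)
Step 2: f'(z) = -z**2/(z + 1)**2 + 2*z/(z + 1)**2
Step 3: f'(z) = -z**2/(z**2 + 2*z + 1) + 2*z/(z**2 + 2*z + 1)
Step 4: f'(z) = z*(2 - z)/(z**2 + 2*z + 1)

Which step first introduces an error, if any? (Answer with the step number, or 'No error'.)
Step 2

Step 2 is incorrect due to a wrong exponent.
The step shows: -z**2/(z + 1)**2 + 2*z/(z + 1)**2
The correct value should be: -z**2/(z + 1)**2 + 2*z/(z + 1)

Explanation: The exponent -1 on z + 1 was incorrectly written as -2: the term 2*z/(z + 1) was incorrectly written as 2*z/(z + 1)**2
The later steps are derived from this incorrect expression, so the error originates in Step 2.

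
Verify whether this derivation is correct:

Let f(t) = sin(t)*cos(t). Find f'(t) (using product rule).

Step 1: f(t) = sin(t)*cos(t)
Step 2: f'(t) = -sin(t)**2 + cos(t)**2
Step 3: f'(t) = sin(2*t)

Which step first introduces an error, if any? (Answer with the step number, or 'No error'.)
Step 3

Step 3 is incorrect due to a wrong trig function.
The step shows: sin(2*t)
The correct value should be: cos(2*t)

Explanation: cos(2*t) was incorrectly written as sin(2*t): the term cos(2*t) was incorrectly written as sin(2*t)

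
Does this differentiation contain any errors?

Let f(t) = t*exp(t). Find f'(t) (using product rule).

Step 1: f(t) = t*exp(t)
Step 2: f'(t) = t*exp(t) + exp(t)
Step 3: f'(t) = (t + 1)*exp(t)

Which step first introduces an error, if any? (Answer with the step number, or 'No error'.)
No error

All steps in this derivation are correct.
The final answer f'(t) = (t + 1)*exp(t) is valid.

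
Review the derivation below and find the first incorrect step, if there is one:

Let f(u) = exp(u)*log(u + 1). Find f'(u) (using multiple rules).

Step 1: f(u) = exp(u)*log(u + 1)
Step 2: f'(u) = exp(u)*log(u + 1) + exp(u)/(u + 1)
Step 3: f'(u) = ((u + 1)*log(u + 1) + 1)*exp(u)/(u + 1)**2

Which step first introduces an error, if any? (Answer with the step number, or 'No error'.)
Step 3

Step 3 is incorrect due to a wrong exponent.
The step shows: ((u + 1)*log(u + 1) + 1)*exp(u)/(u + 1)**2
The correct value should be: ((u + 1)*log(u + 1) + 1)*exp(u)/(u + 1)

Explanation: The exponent -1 on u + 1 was incorrectly written as -2: the term ((u + 1)*log(u + 1) + 1)*exp(u)/(u + 1) was incorrectly written as ((u + 1)*log(u + 1) + 1)*exp(u)/(u + 1)**2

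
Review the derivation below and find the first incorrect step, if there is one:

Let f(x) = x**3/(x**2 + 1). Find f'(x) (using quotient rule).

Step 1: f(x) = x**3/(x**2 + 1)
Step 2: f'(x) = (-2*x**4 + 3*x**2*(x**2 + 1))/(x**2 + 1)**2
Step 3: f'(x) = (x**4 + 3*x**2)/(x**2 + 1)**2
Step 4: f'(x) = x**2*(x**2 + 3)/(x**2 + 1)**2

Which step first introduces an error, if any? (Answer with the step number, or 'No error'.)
No error

All steps in this derivation are correct.
The final answer f'(x) = x**2*(x**2 + 3)/(x**2 + 1)**2 is valid.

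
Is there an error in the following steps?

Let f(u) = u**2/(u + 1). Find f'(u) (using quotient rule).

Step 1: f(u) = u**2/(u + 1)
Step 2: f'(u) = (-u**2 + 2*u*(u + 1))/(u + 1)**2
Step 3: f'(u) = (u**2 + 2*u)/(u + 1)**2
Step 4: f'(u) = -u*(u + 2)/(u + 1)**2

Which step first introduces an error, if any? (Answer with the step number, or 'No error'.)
Step 4

Step 4 is incorrect due to a sign flip.
The step shows: -u*(u + 2)/(u + 1)**2
The correct value should be: u*(u + 2)/(u + 1)**2

Explanation: The sign of the whole expression was flipped: the term u*(u + 2)/(u + 1)**2 was incorrectly written as -u*(u + 2)/(u + 1)**2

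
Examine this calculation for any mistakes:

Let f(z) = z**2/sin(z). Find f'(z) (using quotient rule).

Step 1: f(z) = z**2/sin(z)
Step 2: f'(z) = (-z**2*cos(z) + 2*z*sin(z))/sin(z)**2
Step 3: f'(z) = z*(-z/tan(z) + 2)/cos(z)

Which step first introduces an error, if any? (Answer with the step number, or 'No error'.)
Step 3

Step 3 is incorrect due to a wrong trig function.
The step shows: z*(-z/tan(z) + 2)/cos(z)
The correct value should be: z*(-z/tan(z) + 2)/sin(z)

Explanation: sin(z) was incorrectly written as cos(z): the term z*(-z/tan(z) + 2)/sin(z) was incorrectly written as z*(-z/tan(z) + 2)/cos(z)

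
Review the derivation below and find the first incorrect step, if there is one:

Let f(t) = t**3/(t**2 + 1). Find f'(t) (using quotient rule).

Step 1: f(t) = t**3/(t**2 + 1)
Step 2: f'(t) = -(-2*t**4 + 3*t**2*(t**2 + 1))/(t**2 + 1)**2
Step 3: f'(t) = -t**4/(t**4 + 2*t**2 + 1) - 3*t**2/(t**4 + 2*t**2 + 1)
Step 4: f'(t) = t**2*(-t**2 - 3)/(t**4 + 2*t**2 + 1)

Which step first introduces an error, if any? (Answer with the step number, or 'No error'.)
Step 2

Step 2 is incorrect due to a sign flip.
The step shows: -(-2*t**4 + 3*t**2*(t**2 + 1))/(t**2 + 1)**2
The correct value should be: (-2*t**4 + 3*t**2*(t**2 + 1))/(t**2 + 1)**2

Explanation: The sign of the whole expression was flipped: the term (-2*t**4 + 3*t**2*(t**2 + 1))/(t**2 + 1)**2 was incorrectly written as -(-2*t**4 + 3*t**2*(t**2 + 1))/(t**2 + 1)**2
The later steps are derived from this incorrect expression, so the error originates in Step 2.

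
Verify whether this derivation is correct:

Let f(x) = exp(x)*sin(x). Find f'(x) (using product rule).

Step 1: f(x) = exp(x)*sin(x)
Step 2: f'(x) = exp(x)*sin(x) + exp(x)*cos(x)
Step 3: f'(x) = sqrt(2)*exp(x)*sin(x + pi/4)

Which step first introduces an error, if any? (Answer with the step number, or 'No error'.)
No error

All steps in this derivation are correct.
The final answer f'(x) = sqrt(2)*exp(x)*sin(x + pi/4) is valid.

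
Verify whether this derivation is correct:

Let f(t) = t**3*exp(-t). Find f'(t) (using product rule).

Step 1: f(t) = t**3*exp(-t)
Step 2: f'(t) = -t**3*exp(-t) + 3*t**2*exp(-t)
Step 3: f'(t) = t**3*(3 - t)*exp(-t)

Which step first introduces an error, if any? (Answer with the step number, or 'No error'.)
Step 3

Step 3 is incorrect due to a wrong exponent.
The step shows: t**3*(3 - t)*exp(-t)
The correct value should be: t**2*(3 - t)*exp(-t)

Explanation: The exponent 2 on t was incorrectly written as 3: the term t**2*(3 - t)*exp(-t) was incorrectly written as t**3*(3 - t)*exp(-t)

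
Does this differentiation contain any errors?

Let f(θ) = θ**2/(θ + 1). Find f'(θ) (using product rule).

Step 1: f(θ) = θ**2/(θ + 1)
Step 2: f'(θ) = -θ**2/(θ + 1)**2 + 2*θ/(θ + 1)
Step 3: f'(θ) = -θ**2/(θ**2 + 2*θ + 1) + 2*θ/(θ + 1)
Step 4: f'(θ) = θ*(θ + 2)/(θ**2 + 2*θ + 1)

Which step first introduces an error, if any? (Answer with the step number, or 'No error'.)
No error

All steps in this derivation are correct.
The final answer f'(θ) = θ*(θ + 2)/(θ**2 + 2*θ + 1) is valid.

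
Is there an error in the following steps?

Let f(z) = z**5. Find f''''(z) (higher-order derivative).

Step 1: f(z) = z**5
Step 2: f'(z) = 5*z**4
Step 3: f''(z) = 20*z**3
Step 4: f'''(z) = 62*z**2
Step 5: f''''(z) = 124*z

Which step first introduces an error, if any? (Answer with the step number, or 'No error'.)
Step 4

Step 4 is incorrect due to a wrong coefficient.
The step shows: 62*z**2
The correct value should be: 60*z**2

Explanation: The coefficient 60 was incorrectly written as 62: the term 60*z**2 was incorrectly written as 62*z**2
The later steps are derived from this incorrect expression, so the error originates in Step 4.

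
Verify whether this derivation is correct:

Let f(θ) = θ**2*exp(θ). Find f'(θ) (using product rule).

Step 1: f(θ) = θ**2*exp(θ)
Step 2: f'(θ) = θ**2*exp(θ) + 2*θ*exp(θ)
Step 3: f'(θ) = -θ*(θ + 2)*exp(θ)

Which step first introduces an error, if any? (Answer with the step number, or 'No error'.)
Step 3

Step 3 is incorrect due to a sign flip.
The step shows: -θ*(θ + 2)*exp(θ)
The correct value should be: θ*(θ + 2)*exp(θ)

Explanation: The sign of the whole expression was flipped: the term θ*(θ + 2)*exp(θ) was incorrectly written as -θ*(θ + 2)*exp(θ)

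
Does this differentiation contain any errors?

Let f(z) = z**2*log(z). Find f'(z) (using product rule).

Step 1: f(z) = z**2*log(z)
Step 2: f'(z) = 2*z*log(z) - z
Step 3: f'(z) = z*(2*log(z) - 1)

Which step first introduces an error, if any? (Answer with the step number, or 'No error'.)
Step 2

Step 2 is incorrect due to a sign flip.
The step shows: 2*z*log(z) - z
The correct value should be: 2*z*log(z) + z

Explanation: The sign of one term was flipped: the term z was incorrectly written as -z
The later steps are derived from this incorrect expression, so the error originates in Step 2.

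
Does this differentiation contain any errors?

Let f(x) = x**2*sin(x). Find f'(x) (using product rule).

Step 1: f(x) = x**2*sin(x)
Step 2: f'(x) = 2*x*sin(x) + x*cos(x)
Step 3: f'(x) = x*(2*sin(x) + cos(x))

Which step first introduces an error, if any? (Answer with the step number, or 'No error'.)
Step 2

Step 2 is incorrect due to a wrong exponent.
The step shows: 2*x*sin(x) + x*cos(x)
The correct value should be: x**2*cos(x) + 2*x*sin(x)

Explanation: The exponent 2 on x was incorrectly written as 1: the term x**2*cos(x) was incorrectly written as x*cos(x)
The later steps are derived from this incorrect expression, so the error originates in Step 2.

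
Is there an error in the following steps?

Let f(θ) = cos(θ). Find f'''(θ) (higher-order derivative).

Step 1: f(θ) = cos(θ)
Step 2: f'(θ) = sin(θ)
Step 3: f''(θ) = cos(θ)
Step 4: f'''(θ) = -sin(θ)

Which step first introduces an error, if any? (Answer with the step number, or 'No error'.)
Step 2

Step 2 is incorrect due to a sign flip.
The step shows: sin(θ)
The correct value should be: -sin(θ)

Explanation: The sign of the whole expression was flipped: the term -sin(θ) was incorrectly written as sin(θ)
The later steps are derived from this incorrect expression, so the error originates in Step 2.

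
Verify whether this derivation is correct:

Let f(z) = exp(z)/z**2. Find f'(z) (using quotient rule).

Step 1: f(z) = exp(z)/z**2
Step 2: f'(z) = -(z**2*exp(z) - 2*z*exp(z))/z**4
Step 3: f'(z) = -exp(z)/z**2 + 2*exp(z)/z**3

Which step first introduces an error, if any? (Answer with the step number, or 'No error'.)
Step 2

Step 2 is incorrect due to a sign flip.
The step shows: -(z**2*exp(z) - 2*z*exp(z))/z**4
The correct value should be: (z**2*exp(z) - 2*z*exp(z))/z**4

Explanation: The sign of the whole expression was flipped: the term (z**2*exp(z) - 2*z*exp(z))/z**4 was incorrectly written as -(z**2*exp(z) - 2*z*exp(z))/z**4
The later steps are derived from this incorrect expression, so the error originates in Step 2.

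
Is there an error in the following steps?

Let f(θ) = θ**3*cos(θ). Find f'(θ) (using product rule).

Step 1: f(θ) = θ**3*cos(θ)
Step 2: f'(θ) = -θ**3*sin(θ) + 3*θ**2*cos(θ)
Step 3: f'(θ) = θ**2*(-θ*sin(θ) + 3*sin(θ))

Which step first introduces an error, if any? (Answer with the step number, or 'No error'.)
Step 3

Step 3 is incorrect due to a wrong trig function.
The step shows: θ**2*(-θ*sin(θ) + 3*sin(θ))
The correct value should be: θ**2*(-θ*sin(θ) + 3*cos(θ))

Explanation: cos(θ) was incorrectly written as sin(θ): the term θ**2*(-θ*sin(θ) + 3*cos(θ)) was incorrectly written as θ**2*(-θ*sin(θ) + 3*sin(θ))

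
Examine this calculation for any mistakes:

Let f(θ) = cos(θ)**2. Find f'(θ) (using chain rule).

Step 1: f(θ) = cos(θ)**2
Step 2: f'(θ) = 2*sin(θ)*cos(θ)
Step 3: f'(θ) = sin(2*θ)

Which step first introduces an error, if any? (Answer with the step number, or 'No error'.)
Step 2

Step 2 is incorrect due to a sign flip.
The step shows: 2*sin(θ)*cos(θ)
The correct value should be: -2*sin(θ)*cos(θ)

Explanation: The sign of the whole expression was flipped: the term -2*sin(θ)*cos(θ) was incorrectly written as 2*sin(θ)*cos(θ)
The later steps are derived from this incorrect expression, so the error originates in Step 2.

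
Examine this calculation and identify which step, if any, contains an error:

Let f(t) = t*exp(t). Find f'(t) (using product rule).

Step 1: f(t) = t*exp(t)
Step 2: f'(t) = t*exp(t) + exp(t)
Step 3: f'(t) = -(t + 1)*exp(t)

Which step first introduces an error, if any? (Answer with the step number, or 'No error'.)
Step 3

Step 3 is incorrect due to a sign flip.
The step shows: -(t + 1)*exp(t)
The correct value should be: (t + 1)*exp(t)

Explanation: The sign of the whole expression was flipped: the term (t + 1)*exp(t) was incorrectly written as -(t + 1)*exp(t)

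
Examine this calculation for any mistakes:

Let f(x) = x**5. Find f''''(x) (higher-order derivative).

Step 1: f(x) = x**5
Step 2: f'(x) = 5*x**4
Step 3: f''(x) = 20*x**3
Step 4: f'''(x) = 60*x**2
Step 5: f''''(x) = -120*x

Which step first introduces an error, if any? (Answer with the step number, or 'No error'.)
Step 5

Step 5 is incorrect due to a sign flip.
The step shows: -120*x
The correct value should be: 120*x

Explanation: The sign of the whole expression was flipped: the term 120*x was incorrectly written as -120*x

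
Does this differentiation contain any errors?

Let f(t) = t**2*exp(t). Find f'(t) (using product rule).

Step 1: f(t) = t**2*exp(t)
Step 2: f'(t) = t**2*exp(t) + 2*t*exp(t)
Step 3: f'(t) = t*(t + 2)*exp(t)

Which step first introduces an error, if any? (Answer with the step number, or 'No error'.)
No error

All steps in this derivation are correct.
The final answer f'(t) = t*(t + 2)*exp(t) is valid.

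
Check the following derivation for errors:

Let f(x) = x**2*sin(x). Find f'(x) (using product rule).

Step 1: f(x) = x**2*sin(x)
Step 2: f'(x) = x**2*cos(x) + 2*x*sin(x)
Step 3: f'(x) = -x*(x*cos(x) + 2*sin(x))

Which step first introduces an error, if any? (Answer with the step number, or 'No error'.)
Step 3

Step 3 is incorrect due to a sign flip.
The step shows: -x*(x*cos(x) + 2*sin(x))
The correct value should be: x*(x*cos(x) + 2*sin(x))

Explanation: The sign of the whole expression was flipped: the term x*(x*cos(x) + 2*sin(x)) was incorrectly written as -x*(x*cos(x) + 2*sin(x))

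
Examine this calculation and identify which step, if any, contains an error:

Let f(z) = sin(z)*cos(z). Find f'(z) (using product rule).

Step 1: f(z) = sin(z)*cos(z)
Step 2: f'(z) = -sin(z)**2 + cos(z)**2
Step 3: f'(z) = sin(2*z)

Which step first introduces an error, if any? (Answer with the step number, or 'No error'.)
Step 3

Step 3 is incorrect due to a wrong trig function.
The step shows: sin(2*z)
The correct value should be: cos(2*z)

Explanation: cos(2*z) was incorrectly written as sin(2*z): the term cos(2*z) was incorrectly written as sin(2*z)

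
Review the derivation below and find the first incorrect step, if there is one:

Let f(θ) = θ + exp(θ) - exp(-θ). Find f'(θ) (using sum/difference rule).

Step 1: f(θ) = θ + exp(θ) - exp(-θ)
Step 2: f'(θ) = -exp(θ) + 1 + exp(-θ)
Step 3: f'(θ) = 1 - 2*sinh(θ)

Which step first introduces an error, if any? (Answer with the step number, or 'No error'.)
Step 2

Step 2 is incorrect due to a sign flip.
The step shows: -exp(θ) + 1 + exp(-θ)
The correct value should be: exp(θ) + 1 + exp(-θ)

Explanation: The sign of one term was flipped: the term exp(θ) was incorrectly written as -exp(θ)
The later steps are derived from this incorrect expression, so the error originates in Step 2.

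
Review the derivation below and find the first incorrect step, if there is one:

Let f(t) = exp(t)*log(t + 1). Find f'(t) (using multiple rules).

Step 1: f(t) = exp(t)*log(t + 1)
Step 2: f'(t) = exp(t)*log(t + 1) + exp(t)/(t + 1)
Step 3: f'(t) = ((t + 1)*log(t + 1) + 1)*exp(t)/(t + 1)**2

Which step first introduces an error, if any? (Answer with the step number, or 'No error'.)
Step 3

Step 3 is incorrect due to a wrong exponent.
The step shows: ((t + 1)*log(t + 1) + 1)*exp(t)/(t + 1)**2
The correct value should be: ((t + 1)*log(t + 1) + 1)*exp(t)/(t + 1)

Explanation: The exponent -1 on t + 1 was incorrectly written as -2: the term ((t + 1)*log(t + 1) + 1)*exp(t)/(t + 1) was incorrectly written as ((t + 1)*log(t + 1) + 1)*exp(t)/(t + 1)**2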